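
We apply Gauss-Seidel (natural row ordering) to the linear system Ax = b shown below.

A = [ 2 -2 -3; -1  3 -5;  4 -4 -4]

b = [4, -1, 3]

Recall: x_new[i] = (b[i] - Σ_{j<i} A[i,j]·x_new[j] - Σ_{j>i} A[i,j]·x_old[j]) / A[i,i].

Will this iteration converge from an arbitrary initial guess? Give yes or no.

Write A = D+L+U with D = diag(2, 3, -4).
T_GS = -(D+L)⁻¹U: row 0 first, T[0,2] = -(-3)/(2) = +1.5000; later rows by forward substitution.
  T[0,:] = [+0.0000, +1.0000, +1.5000]
  T[1,:] = [+0.0000, +0.3333, +2.1667]
  T[2,:] = [+0.0000, +0.6667, -0.6667]
moduli |λ_i(T)| = 1.4684, 1.1350, 0.0000.
spectral radius ρ = 1.4684; 1.4684 > 1, so it fails to converge.

no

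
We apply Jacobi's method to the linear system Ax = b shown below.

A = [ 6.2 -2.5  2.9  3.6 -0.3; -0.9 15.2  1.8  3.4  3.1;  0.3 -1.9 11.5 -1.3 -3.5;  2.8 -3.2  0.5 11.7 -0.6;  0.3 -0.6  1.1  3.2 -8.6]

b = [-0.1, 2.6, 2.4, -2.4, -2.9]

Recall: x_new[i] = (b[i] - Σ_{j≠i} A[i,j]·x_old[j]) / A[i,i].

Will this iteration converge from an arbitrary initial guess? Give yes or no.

Diagonal D = diag(6.2, 15.2, 11.5, 11.7, -8.6); L, U strict lower/upper.
Jacobi: T = -D⁻¹(L+U), T[2,3] = -(-1.3)/(11.5) = +0.1130; T[2,2] = 0.
  T[0,:] = [+0.0000 +0.4032 -0.4677 -0.5806 +0.0484]
  T[1,:] = [+0.0592 +0.0000 -0.1184 -0.2237 -0.2039]
  T[2,:] = [-0.0261 +0.1652 +0.0000 +0.1130 +0.3043]
  T[3,:] = [-0.2393 +0.2735 -0.0427 +0.0000 +0.0513]
  T[4,:] = [+0.0349 -0.0698 +0.1279 +0.3721 +0.0000]
moduli |λ_i(T)| = 0.5019, 0.4170, 0.2268, 0.2268, 0.0325.
ρ(T) = max|λ| = 0.5019; 0.5019 < 1: convergent.

yes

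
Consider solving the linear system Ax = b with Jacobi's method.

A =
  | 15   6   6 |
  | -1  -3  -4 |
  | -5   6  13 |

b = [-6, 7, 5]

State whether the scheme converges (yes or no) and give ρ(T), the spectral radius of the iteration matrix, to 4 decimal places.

A = D + L + U where D = diag(15, -3, 13).
Jacobi T = -D⁻¹(L+U): T[2,1] = -(6)/(13) = -0.4615; T[2,2] = 0.
  T[0,:] = [+0.0000 -0.4000 -0.4000]
  T[1,:] = [-0.3333 +0.0000 -1.3333]
  T[2,:] = [+0.3846 -0.4615 +0.0000]
|λ(T)| sorted: 0.8716, 0.5944, 0.2772.
ρ = 0.8716; 0.8716 < 1, so it converges for any x₀.

yes, ρ = 0.8716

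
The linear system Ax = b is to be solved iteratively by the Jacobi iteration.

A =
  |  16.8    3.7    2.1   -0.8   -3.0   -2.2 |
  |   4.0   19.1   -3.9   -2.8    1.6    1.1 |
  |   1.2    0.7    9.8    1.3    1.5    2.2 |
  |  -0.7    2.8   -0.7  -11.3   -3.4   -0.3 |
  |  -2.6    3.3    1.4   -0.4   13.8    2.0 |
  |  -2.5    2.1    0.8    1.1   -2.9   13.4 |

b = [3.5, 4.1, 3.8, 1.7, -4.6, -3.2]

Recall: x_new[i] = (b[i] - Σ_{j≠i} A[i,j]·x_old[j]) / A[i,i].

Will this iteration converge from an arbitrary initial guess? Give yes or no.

yes

Write A = D+L+U with D = diag(16.8, 19.1, 9.8, -11.3, 13.8, 13.4).
Jacobi: T = -D⁻¹(L+U), T[4,1] = -(3.3)/(13.8) = -0.2391; T[4,4] = 0.
  T[0,:] = [+0.0000, -0.2202, -0.1250, +0.0476, +0.1786, +0.1310]
  T[1,:] = [-0.2094, +0.0000, +0.2042, +0.1466, -0.0838, -0.0576]
  T[2,:] = [-0.1224, -0.0714, +0.0000, -0.1327, -0.1531, -0.2245]
  T[3,:] = [-0.0619, +0.2478, -0.0619, +0.0000, -0.3009, -0.0265]
  T[4,:] = [+0.1884, -0.2391, -0.1014, +0.0290, +0.0000, -0.1449]
  T[5,:] = [+0.1866, -0.1567, -0.0597, -0.0821, +0.2164, +0.0000]
|eigenvalues of T|: 0.5184, 0.2754, 0.2330, 0.2330, 0.0738, 0.0142.
spectral radius ρ = 0.5184; 0.5184 < 1, so it converges for any x₀.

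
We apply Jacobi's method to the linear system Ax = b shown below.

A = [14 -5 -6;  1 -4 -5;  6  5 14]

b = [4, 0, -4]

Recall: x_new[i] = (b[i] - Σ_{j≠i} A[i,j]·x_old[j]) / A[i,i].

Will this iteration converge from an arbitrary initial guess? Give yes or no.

yes

Split A = D + L + U, D = diag(14, -4, 14).
Jacobi: T = -D⁻¹(L+U), T[0,2] = -(-6)/(14) = +0.4286; T[0,0] = 0.
  T[0,:] = [+0.0000, +0.3571, +0.4286]
  T[1,:] = [+0.2500, +0.0000, -1.2500]
  T[2,:] = [-0.4286, -0.3571, +0.0000]
|roots of det(T-λI)|: 0.7464, 0.4528, 0.4528.
ρ(T) = max|λ| = 0.7464; 0.7464 < 1, so it converges for any x₀.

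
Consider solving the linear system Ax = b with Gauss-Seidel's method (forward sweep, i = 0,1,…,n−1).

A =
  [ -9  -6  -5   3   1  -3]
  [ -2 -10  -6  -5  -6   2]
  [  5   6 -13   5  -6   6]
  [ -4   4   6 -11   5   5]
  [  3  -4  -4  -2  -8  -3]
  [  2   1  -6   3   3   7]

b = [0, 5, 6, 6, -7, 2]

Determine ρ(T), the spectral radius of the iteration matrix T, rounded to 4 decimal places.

A = D + L + U where D = diag(-9, -10, -13, -11, -8, 7).
T_GS = -(D+L)⁻¹U: row 0 first, T[0,2] = -(-5)/(-9) = -0.5556; later rows by forward substitution.
  T[0,:] = [+0.0000  -0.6667  -0.5556  +0.3333  +0.1111  -0.3333]
  T[1,:] = [+0.0000  +0.1333  -0.4889  -0.5667  -0.6222  +0.2667]
  T[2,:] = [+0.0000  -0.1949  -0.4393  +0.2513  -0.7060  +0.4564]
  T[3,:] = [+0.0000  +0.1846  -0.2154  -0.1902  -0.1972  +0.9217]
  T[4,:] = [+0.0000  -0.2654  +0.3096  +0.3302  +0.7551  -1.0920]
  T[5,:] = [+0.0000  +0.0390  -0.1884  +0.1411  -0.7871  +0.5213]
moduli |λ_i(T)| = 1.3647, 0.6128, 0.4090, 0.3795, 0.0577, 0.0000.
spectral radius ρ = 1.3647; 1.3647 > 1 ⇒ diverges.

1.3647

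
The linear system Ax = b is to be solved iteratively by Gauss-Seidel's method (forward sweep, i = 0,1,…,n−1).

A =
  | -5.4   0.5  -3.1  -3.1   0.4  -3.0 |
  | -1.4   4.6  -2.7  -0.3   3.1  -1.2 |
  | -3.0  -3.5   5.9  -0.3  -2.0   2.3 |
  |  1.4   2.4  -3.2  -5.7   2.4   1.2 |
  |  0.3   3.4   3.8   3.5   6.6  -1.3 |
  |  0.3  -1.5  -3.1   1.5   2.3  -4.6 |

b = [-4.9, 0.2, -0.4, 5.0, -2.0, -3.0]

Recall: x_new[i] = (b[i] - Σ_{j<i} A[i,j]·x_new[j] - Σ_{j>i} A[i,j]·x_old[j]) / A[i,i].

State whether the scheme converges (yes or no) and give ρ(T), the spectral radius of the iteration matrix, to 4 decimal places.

no, ρ = 1.1956

A = D + L + U where D = diag(-5.4, 4.6, 5.9, -5.7, 6.6, -4.6).
T_GS = -(D+L)⁻¹U: row 0 first, T[0,2] = -(-3.1)/(-5.4) = -0.5741; later rows by forward substitution.
  T[0,:] = [+0.0000 +0.0926 -0.5741 -0.5741 +0.0741 -0.5556]
  T[1,:] = [+0.0000 +0.0282 +0.4122 -0.1095 -0.6514 +0.0918]
  T[2,:] = [+0.0000 +0.0638 -0.0474 -0.3060 -0.0098 -0.6179]
  T[3,:] = [+0.0000 -0.0012 +0.0592 -0.0153 +0.1705 +0.4596]
  T[4,:] = [+0.0000 -0.0548 -0.1904 +0.2668 +0.2474 +0.2870]
  T[5,:] = [+0.0000 -0.0739 -0.2159 +0.3329 +0.4031 +0.6436]
eigenvalue magnitudes: 1.1956, 0.2303, 0.2303, 0.0154, 0.0154, 0.0000.
ρ = 1.1956; 1.1956 > 1: divergent.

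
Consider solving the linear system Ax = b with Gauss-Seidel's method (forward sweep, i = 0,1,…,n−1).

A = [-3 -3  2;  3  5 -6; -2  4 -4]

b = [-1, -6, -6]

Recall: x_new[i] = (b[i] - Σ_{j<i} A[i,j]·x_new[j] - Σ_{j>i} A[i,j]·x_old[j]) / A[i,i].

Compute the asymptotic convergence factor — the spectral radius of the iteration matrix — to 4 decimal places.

Split A = D + L + U, D = diag(-3, 5, -4).
GS T = -(D+L)⁻¹U: row 0 first, T[0,1] = -(-3)/(-3) = -1.0000; later rows by forward substitution.
  T[0,:] = [+0.0000, -1.0000, +0.6667]
  T[1,:] = [+0.0000, +0.6000, +0.8000]
  T[2,:] = [+0.0000, +1.1000, +0.4667]
|roots of det(T-λI)|: 1.4738, 0.4071, 0.0000.
spectral radius ρ = 1.4738; 1.4738 > 1: divergent.

1.4738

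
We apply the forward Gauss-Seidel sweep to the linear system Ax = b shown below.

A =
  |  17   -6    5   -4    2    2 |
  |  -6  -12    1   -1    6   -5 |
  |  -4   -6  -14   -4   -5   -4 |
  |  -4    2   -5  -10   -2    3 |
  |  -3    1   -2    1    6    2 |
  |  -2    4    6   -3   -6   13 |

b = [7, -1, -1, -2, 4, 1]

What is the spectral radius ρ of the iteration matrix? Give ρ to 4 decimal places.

Split A = D + L + U, D = diag(17, -12, -14, -10, 6, 13).
T_GS = -(D+L)⁻¹U: row 0 first, T[0,5] = -(2)/(17) = -0.1176; later rows by forward substitution.
  T[0,:] = [+0.0000, +0.3529, -0.2941, +0.2353, -0.1176, -0.1176]
  T[1,:] = [+0.0000, -0.1765, +0.2304, -0.2010, +0.5588, -0.3578]
  T[2,:] = [+0.0000, -0.0252, -0.0147, -0.2668, -0.5630, -0.0987]
  T[3,:] = [+0.0000, -0.1639, +0.1711, -0.0009, +0.2403, +0.3249]
  T[4,:] = [+0.0000, +0.2248, -0.2189, +0.0624, -0.3797, -0.4196]
  T[5,:] = [+0.0000, +0.1862, -0.1709, +0.2498, -0.0500, +0.0189]
eigenvalue magnitudes: 0.9152, 0.2640, 0.2640, 0.0960, 0.0141, 0.0000.
spectral radius ρ = 0.9152; 0.9152 < 1: convergent.

0.9152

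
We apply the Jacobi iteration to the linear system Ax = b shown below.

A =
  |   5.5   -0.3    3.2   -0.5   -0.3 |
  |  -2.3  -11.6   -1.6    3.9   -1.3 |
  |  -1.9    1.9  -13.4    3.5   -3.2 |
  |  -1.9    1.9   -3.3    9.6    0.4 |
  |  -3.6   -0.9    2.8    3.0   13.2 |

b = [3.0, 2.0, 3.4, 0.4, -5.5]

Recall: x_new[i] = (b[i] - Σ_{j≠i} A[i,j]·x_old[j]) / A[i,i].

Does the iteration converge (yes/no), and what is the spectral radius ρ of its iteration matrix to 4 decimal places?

Write A = D+L+U with D = diag(5.5, -11.6, -13.4, 9.6, 13.2).
Jacobi T = -D⁻¹(L+U): T[1,3] = -(3.9)/(-11.6) = +0.3362; T[1,1] = 0.
  T[0,:] = [+0.0000, +0.0545, -0.5818, +0.0909, +0.0545]
  T[1,:] = [-0.1983, +0.0000, -0.1379, +0.3362, -0.1121]
  T[2,:] = [-0.1418, +0.1418, +0.0000, +0.2612, -0.2388]
  T[3,:] = [+0.1979, -0.1979, +0.3438, +0.0000, -0.0417]
  T[4,:] = [+0.2727, +0.0682, -0.2121, -0.2273, +0.0000]
|λ(T)| sorted: 0.5108, 0.3990, 0.3990, 0.1194, 0.0270.
spectral radius ρ = 0.5108; 0.5108 < 1, so it converges for any x₀.

yes, ρ = 0.5108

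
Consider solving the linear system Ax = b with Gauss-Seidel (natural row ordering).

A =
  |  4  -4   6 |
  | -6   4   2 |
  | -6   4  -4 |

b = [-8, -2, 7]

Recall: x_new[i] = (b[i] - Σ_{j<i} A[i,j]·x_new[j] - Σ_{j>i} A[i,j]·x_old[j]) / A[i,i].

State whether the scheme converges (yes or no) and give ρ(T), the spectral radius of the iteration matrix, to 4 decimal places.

no, ρ = 1.5000

Let D = diag(4, 4, -4); L, U the strict triangles.
Gauss-Seidel: T = -(D+L)⁻¹U, row 0 first, T[0,2] = -(6)/(4) = -1.5000; later rows by forward substitution.
  T[0,:] = [+0.0000, +1.0000, -1.5000]
  T[1,:] = [+0.0000, +1.5000, -2.7500]
  T[2,:] = [+0.0000, +0.0000, -0.5000]
|eigenvalues of T|: 1.5000, 0.5000, 0.0000.
ρ(T) = max|λ| = 1.5000; 1.5000 > 1: divergent.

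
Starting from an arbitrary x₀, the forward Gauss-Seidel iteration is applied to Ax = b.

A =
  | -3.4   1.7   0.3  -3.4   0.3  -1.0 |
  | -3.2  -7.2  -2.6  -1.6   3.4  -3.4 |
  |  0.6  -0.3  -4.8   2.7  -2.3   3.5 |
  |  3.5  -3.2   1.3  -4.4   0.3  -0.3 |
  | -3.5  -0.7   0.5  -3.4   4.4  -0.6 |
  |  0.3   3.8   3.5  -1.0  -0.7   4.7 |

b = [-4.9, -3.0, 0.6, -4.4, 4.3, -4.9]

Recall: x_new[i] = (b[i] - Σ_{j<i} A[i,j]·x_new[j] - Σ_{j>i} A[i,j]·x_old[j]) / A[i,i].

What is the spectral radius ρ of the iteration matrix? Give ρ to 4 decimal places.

Let D = diag(-3.4, -7.2, -4.8, -4.4, 4.4, 4.7); L, U the strict triangles.
T_GS = -(D+L)⁻¹U: row 0 first, T[0,3] = -(-3.4)/(-3.4) = -1.0000; later rows by forward substitution.
  T[0,:] = [+0.0000  +0.5000  +0.0882  -1.0000  +0.0882  -0.2941]
  T[1,:] = [+0.0000  -0.2222  -0.4003  +0.2222  +0.4330  -0.3415]
  T[2,:] = [+0.0000  +0.0764  +0.0360  +0.4236  -0.4952  +0.7137]
  T[3,:] = [+0.0000  +0.5819  +0.3720  -0.8319  -0.3229  +0.1571]
  T[4,:] = [+0.0000  +0.8034  +0.2898  -1.4511  -0.0541  -0.1116]
  T[5,:] = [+0.0000  +0.3343  +0.4135  -0.8244  -0.0637  -0.2198]
|λ(T)| sorted: 1.4968, 0.5825, 0.4326, 0.0518, 0.0031, 0.0000.
ρ(T) = max|λ| = 1.4968; 1.4968 > 1: divergent.

1.4968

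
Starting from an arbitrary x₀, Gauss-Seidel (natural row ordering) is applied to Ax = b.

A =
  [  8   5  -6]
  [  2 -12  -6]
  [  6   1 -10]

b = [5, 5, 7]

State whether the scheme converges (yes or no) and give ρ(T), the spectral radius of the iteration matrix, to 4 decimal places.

yes, ρ = 0.6138

Split A = D + L + U, D = diag(8, -12, -10).
Gauss-Seidel: T = -(D+L)⁻¹U, row 0 first, T[0,2] = -(-6)/(8) = +0.7500; later rows by forward substitution.
  T[0,:] = [+0.0000, -0.6250, +0.7500]
  T[1,:] = [+0.0000, -0.1042, -0.3750]
  T[2,:] = [+0.0000, -0.3854, +0.4125]
|eigenvalues of T|: 0.6138, 0.3055, 0.0000.
ρ(T) = max|λ| = 0.6138; 0.6138 < 1 ⇒ converges.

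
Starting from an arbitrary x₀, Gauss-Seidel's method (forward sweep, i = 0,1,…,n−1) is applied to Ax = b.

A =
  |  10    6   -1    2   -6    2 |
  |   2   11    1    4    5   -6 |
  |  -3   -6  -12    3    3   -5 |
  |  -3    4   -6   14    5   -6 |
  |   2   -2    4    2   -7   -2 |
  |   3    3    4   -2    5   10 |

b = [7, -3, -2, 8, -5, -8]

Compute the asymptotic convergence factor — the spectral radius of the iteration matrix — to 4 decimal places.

1.4948

Split A = D + L + U, D = diag(10, 11, -12, 14, -7, 10).
GS T = -(D+L)⁻¹U: row 0 first, T[0,4] = -(-6)/(10) = +0.6000; later rows by forward substitution.
  T[0,:] = [+0.0000 -0.6000 +0.1000 -0.2000 +0.6000 -0.2000]
  T[1,:] = [+0.0000 +0.1091 -0.1091 -0.3273 -0.5636 +0.5818]
  T[2,:] = [+0.0000 +0.0955 +0.0295 +0.4636 +0.3818 -0.6576]
  T[3,:] = [+0.0000 -0.1188 +0.0653 +0.2494 +0.0961 -0.0623]
  T[4,:] = [+0.0000 -0.1820 +0.0953 +0.3725 +0.5781 -0.9027]
  T[5,:] = [+0.0000 +0.1763 -0.0437 -0.1637 -0.4335 +0.5873]
eigenvalue magnitudes: 1.4948, 0.2564, 0.1343, 0.1343, 0.0604, 0.0000.
ρ(T) = max|λ| = 1.4948; 1.4948 > 1 ⇒ diverges.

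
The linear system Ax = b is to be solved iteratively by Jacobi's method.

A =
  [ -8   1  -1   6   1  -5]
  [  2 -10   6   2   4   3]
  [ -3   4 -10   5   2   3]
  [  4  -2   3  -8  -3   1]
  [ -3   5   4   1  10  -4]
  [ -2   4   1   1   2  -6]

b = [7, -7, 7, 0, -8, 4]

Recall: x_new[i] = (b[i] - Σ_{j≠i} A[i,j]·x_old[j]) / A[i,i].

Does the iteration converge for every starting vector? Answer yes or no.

no

Write A = D+L+U with D = diag(-8, -10, -10, -8, 10, -6).
Jacobi: T = -D⁻¹(L+U), T[5,2] = -(1)/(-6) = +0.1667; T[5,5] = 0.
  T[0,:] = [+0.0000 +0.1250 -0.1250 +0.7500 +0.1250 -0.6250]
  T[1,:] = [+0.2000 +0.0000 +0.6000 +0.2000 +0.4000 +0.3000]
  T[2,:] = [-0.3000 +0.4000 +0.0000 +0.5000 +0.2000 +0.3000]
  T[3,:] = [+0.5000 -0.2500 +0.3750 +0.0000 -0.3750 +0.1250]
  T[4,:] = [+0.3000 -0.5000 -0.4000 -0.1000 +0.0000 +0.4000]
  T[5,:] = [-0.3333 +0.6667 +0.1667 +0.1667 +0.3333 +0.0000]
|eigenvalues of T|: 1.2194, 0.7633, 0.5160, 0.5160, 0.4270, 0.4270.
ρ = 1.2194; 1.2194 > 1 ⇒ diverges.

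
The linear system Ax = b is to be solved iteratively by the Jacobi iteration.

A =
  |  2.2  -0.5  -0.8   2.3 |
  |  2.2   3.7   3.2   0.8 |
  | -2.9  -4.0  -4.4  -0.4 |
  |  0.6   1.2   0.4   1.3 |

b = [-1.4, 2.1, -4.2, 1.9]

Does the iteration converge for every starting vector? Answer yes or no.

Let D = diag(2.2, 3.7, -4.4, 1.3); L, U the strict triangles.
Jacobi: T = -D⁻¹(L+U), T[1,2] = -(3.2)/(3.7) = -0.8649; T[1,1] = 0.
  T[0,:] = [+0.0000  +0.2273  +0.3636  -1.0455]
  T[1,:] = [-0.5946  +0.0000  -0.8649  -0.2162]
  T[2,:] = [-0.6591  -0.9091  +0.0000  -0.0909]
  T[3,:] = [-0.4615  -0.9231  -0.3077  +0.0000]
|λ(T)| sorted: 1.3160, 0.9486, 0.5117, 0.5117.
ρ = 1.3160; 1.3160 > 1, so it fails to converge.

no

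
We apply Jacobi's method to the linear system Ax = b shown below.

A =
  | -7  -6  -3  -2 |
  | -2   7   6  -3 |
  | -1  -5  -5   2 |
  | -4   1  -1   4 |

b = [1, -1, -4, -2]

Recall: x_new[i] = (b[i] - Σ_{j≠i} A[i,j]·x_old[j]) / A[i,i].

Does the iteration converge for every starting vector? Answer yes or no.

Let D = diag(-7, 7, -5, 4); L, U the strict triangles.
Jacobi T = -D⁻¹(L+U): T[2,3] = -(2)/(-5) = +0.4000; T[2,2] = 0.
  T[0,:] = [+0.0000 -0.8571 -0.4286 -0.2857]
  T[1,:] = [+0.2857 +0.0000 -0.8571 +0.4286]
  T[2,:] = [-0.2000 -1.0000 +0.0000 +0.4000]
  T[3,:] = [+1.0000 -0.2500 +0.2500 +0.0000]
eigenvalue magnitudes: 1.1980, 0.8987, 0.8724, 0.8724.
ρ = 1.1980; 1.1980 > 1, so it fails to converge.

no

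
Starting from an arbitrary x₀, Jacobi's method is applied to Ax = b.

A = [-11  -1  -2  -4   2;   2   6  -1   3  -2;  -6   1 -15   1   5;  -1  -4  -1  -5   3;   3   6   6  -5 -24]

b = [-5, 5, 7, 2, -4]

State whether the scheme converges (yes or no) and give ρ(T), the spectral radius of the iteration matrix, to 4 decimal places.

Write A = D+L+U with D = diag(-11, 6, -15, -5, -24).
Jacobi: T = -D⁻¹(L+U), T[4,0] = -(3)/(-24) = +0.1250; T[4,4] = 0.
  T[0,:] = [+0.0000  -0.0909  -0.1818  -0.3636  +0.1818]
  T[1,:] = [-0.3333  +0.0000  +0.1667  -0.5000  +0.3333]
  T[2,:] = [-0.4000  +0.0667  +0.0000  +0.0667  +0.3333]
  T[3,:] = [-0.2000  -0.8000  -0.2000  +0.0000  +0.6000]
  T[4,:] = [+0.1250  +0.2500  +0.2500  -0.2083  +0.0000]
|roots of det(T-λI)|: 0.8674, 0.5283, 0.3352, 0.3352, 0.2842.
ρ = 0.8674; 0.8674 < 1 ⇒ converges.

yes, ρ = 0.8674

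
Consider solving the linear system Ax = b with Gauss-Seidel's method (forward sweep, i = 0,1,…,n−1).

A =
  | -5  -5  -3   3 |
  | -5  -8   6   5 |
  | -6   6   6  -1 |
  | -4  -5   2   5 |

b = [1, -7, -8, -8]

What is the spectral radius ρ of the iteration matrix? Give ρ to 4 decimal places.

1.1838

Write A = D+L+U with D = diag(-5, -8, 6, 5).
Gauss-Seidel: T = -(D+L)⁻¹U, row 0 first, T[0,3] = -(3)/(-5) = +0.6000; later rows by forward substitution.
  T[0,:] = [+0.0000  -1.0000  -0.6000  +0.6000]
  T[1,:] = [+0.0000  +0.6250  +1.1250  +0.2500]
  T[2,:] = [+0.0000  -1.6250  -1.7250  +0.5167]
  T[3,:] = [+0.0000  +0.4750  +1.3350  +0.5233]
eigenvalue magnitudes: 1.1838, 0.3911, 0.2160, 0.0000.
spectral radius ρ = 1.1838; 1.1838 > 1 ⇒ diverges.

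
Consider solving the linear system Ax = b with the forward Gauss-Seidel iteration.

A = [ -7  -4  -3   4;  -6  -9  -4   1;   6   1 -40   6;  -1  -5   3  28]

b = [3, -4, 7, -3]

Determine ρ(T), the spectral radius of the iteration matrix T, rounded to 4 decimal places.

0.3579

A = D + L + U where D = diag(-7, -9, -40, 28).
T_GS = -(D+L)⁻¹U: row 0 first, T[0,3] = -(4)/(-7) = +0.5714; later rows by forward substitution.
  T[0,:] = [+0.0000 -0.5714 -0.4286 +0.5714]
  T[1,:] = [+0.0000 +0.3810 -0.1587 -0.2698]
  T[2,:] = [+0.0000 -0.0762 -0.0683 +0.2290]
  T[3,:] = [+0.0000 +0.0558 -0.0363 -0.0523]
|roots of det(T-λI)|: 0.3579, 0.0617, 0.0617, 0.0000.
spectral radius ρ = 0.3579; 0.3579 < 1: convergent.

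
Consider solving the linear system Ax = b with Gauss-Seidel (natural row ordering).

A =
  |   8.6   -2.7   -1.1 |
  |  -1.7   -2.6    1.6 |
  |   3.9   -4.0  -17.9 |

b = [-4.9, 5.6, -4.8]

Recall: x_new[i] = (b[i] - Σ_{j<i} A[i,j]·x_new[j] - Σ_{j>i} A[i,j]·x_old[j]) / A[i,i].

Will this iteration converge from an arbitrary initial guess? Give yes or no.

Write A = D+L+U with D = diag(8.6, -2.6, -17.9).
Gauss-Seidel: T = -(D+L)⁻¹U, row 0 first, T[0,2] = -(-1.1)/(8.6) = +0.1279; later rows by forward substitution.
  T[0,:] = [+0.0000 +0.3140 +0.1279]
  T[1,:] = [+0.0000 -0.2053 +0.5318]
  T[2,:] = [+0.0000 +0.1143 -0.0910]
|eigenvalues of T|: 0.4012, 0.1049, 0.0000.
ρ = 0.4012; 0.4012 < 1 ⇒ converges.

yes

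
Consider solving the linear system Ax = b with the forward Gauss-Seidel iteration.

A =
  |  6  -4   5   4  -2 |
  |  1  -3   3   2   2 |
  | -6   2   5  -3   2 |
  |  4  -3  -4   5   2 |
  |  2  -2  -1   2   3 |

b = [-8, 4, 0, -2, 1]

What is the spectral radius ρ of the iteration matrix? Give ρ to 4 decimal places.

A = D + L + U where D = diag(6, -3, 5, 5, 3).
GS T = -(D+L)⁻¹U: row 0 first, T[0,2] = -(5)/(6) = -0.8333; later rows by forward substitution.
  T[0,:] = [+0.0000  +0.6667  -0.8333  -0.6667  +0.3333]
  T[1,:] = [+0.0000  +0.2222  +0.7222  +0.4444  +0.7778]
  T[2,:] = [+0.0000  +0.7111  -1.2889  -0.3778  -0.3111]
  T[3,:] = [+0.0000  +0.1689  +0.0689  +0.4978  -0.4489]
  T[4,:] = [+0.0000  -0.1719  +0.5615  +0.2830  +0.4919]
moduli |λ_i(T)| = 1.3540, 0.7378, 0.3268, 0.3268, 0.0000.
ρ = 1.3540; 1.3540 > 1: divergent.

1.3540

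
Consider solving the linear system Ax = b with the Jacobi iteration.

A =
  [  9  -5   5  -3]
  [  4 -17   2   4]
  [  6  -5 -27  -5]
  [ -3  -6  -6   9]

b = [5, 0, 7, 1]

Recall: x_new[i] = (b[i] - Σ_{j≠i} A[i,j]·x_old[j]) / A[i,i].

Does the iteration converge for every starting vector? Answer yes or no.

yes

Let D = diag(9, -17, -27, 9); L, U the strict triangles.
T_J = -D⁻¹(L+U): T[3,1] = -(-6)/(9) = +0.6667; T[3,3] = 0.
  T[0,:] = [+0.0000  +0.5556  -0.5556  +0.3333]
  T[1,:] = [+0.2353  +0.0000  +0.1176  +0.2353]
  T[2,:] = [+0.2222  -0.1852  +0.0000  -0.1852]
  T[3,:] = [+0.3333  +0.6667  +0.6667  +0.0000]
|eigenvalues of T|: 0.7182, 0.5082, 0.5082, 0.3966.
ρ = 0.7182; 0.7182 < 1 ⇒ converges.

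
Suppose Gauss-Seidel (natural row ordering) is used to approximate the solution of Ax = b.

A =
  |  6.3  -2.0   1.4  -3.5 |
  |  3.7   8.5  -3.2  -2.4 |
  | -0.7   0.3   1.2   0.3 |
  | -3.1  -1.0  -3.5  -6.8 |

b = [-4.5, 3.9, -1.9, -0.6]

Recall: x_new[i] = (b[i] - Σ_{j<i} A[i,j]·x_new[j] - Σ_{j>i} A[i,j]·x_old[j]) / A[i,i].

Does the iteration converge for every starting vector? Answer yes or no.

Split A = D + L + U, D = diag(6.3, 8.5, 1.2, -6.8).
GS T = -(D+L)⁻¹U: row 0 first, T[0,2] = -(1.4)/(6.3) = -0.2222; later rows by forward substitution.
  T[0,:] = [+0.0000, +0.3175, -0.2222, +0.5556]
  T[1,:] = [+0.0000, -0.1382, +0.4732, +0.0405]
  T[2,:] = [+0.0000, +0.2197, -0.2479, +0.0639]
  T[3,:] = [+0.0000, -0.2375, +0.1593, -0.2921]
|roots of det(T-λI)|: 0.5584, 0.2272, 0.1074, 0.0000.
ρ(T) = max|λ| = 0.5584; 0.5584 < 1 ⇒ converges.

yes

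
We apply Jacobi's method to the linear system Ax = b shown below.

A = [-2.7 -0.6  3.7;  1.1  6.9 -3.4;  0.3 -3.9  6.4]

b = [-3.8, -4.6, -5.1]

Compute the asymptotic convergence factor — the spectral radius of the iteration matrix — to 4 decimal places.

Write A = D+L+U with D = diag(-2.7, 6.9, 6.4).
Jacobi: T = -D⁻¹(L+U), T[2,1] = -(-3.9)/(6.4) = +0.6094; T[2,2] = 0.
  T[0,:] = [+0.0000, -0.2222, +1.3704]
  T[1,:] = [-0.1594, +0.0000, +0.4928]
  T[2,:] = [-0.0469, +0.6094, +0.0000]
eigenvalue magnitudes: 0.6783, 0.4344, 0.4344.
ρ(T) = max|λ| = 0.6783; 0.6783 < 1: convergent.

0.6783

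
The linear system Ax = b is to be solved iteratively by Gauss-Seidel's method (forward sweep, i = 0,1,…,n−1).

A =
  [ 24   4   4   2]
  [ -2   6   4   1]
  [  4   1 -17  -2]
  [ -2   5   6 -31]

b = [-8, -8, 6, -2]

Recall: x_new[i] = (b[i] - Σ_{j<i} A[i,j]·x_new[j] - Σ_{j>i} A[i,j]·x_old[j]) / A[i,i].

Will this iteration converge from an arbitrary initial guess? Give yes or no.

Let D = diag(24, 6, -17, -31); L, U the strict triangles.
T_GS = -(D+L)⁻¹U: row 0 first, T[0,3] = -(2)/(24) = -0.0833; later rows by forward substitution.
  T[0,:] = [+0.0000  -0.1667  -0.1667  -0.0833]
  T[1,:] = [+0.0000  -0.0556  -0.7222  -0.1944]
  T[2,:] = [+0.0000  -0.0425  -0.0817  -0.1487]
  T[3,:] = [+0.0000  -0.0064  -0.1215  -0.0548]
moduli |λ_i(T)| = 0.3068, 0.1351, 0.0203, 0.0000.
spectral radius ρ = 0.3068; 0.3068 < 1: convergent.

yes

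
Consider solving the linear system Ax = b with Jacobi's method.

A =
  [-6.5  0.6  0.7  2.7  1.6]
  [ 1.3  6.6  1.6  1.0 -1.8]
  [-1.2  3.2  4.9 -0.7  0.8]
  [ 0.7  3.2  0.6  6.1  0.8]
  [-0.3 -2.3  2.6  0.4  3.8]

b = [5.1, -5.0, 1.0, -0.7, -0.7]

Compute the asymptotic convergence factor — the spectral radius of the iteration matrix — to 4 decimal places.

0.8605

Split A = D + L + U, D = diag(-6.5, 6.6, 4.9, 6.1, 3.8).
Jacobi: T = -D⁻¹(L+U), T[4,3] = -(0.4)/(3.8) = -0.1053; T[4,4] = 0.
  T[0,:] = [+0.0000 +0.0923 +0.1077 +0.4154 +0.2462]
  T[1,:] = [-0.1970 +0.0000 -0.2424 -0.1515 +0.2727]
  T[2,:] = [+0.2449 -0.6531 +0.0000 +0.1429 -0.1633]
  T[3,:] = [-0.1148 -0.5246 -0.0984 +0.0000 -0.1311]
  T[4,:] = [+0.0789 +0.6053 -0.6842 -0.1053 +0.0000]
|eigenvalues of T|: 0.8605, 0.5379, 0.5379, 0.2977, 0.2977.
spectral radius ρ = 0.8605; 0.8605 < 1: convergent.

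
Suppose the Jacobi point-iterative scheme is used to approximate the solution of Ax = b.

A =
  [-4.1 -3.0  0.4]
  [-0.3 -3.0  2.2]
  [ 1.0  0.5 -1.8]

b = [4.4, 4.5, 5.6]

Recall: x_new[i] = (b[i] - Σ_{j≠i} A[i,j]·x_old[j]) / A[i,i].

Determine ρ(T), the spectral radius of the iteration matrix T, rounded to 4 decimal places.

Write A = D+L+U with D = diag(-4.1, -3, -1.8).
Jacobi: T = -D⁻¹(L+U), T[2,1] = -(0.5)/(-1.8) = +0.2778; T[2,2] = 0.
  T[0,:] = [+0.0000  -0.7317  +0.0976]
  T[1,:] = [-0.1000  +0.0000  +0.7333]
  T[2,:] = [+0.5556  +0.2778  +0.0000]
|eigenvalues of T|: 0.8322, 0.6012, 0.6012.
ρ(T) = max|λ| = 0.8322; 0.8322 < 1, so it converges for any x₀.

0.8322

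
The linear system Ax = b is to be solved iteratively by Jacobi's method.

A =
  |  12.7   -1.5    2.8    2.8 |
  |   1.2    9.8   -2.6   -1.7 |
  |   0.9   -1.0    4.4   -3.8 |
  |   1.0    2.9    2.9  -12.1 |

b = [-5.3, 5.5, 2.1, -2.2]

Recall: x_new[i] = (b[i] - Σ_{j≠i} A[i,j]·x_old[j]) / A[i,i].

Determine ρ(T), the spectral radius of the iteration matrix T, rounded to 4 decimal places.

A = D + L + U where D = diag(12.7, 9.8, 4.4, -12.1).
T_J = -D⁻¹(L+U): T[3,0] = -(1)/(-12.1) = +0.0826; T[3,3] = 0.
  T[0,:] = [+0.0000  +0.1181  -0.2205  -0.2205]
  T[1,:] = [-0.1224  +0.0000  +0.2653  +0.1735]
  T[2,:] = [-0.2045  +0.2273  +0.0000  +0.8636]
  T[3,:] = [+0.0826  +0.2397  +0.2397  +0.0000]
eigenvalue magnitudes: 0.6707, 0.4861, 0.1970, 0.1970.
ρ = 0.6707; 0.6707 < 1: convergent.

0.6707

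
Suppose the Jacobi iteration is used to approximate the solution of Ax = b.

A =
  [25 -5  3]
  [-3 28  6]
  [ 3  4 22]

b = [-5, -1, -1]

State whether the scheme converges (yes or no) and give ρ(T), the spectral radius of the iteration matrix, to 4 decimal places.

yes, ρ = 0.3199

Split A = D + L + U, D = diag(25, 28, 22).
T_J = -D⁻¹(L+U): T[0,1] = -(-5)/(25) = +0.2000; T[0,0] = 0.
  T[0,:] = [+0.0000 +0.2000 -0.1200]
  T[1,:] = [+0.1071 +0.0000 -0.2143]
  T[2,:] = [-0.1364 -0.1818 +0.0000]
|eigenvalues of T|: 0.3199, 0.1623, 0.1576.
ρ = 0.3199; 0.3199 < 1 ⇒ converges.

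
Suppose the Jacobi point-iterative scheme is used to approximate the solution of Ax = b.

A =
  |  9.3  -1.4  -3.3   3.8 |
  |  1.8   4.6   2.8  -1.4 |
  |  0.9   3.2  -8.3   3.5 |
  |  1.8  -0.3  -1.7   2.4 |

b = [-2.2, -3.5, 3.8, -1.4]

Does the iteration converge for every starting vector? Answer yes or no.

Diagonal D = diag(9.3, 4.6, -8.3, 2.4); L, U strict lower/upper.
Jacobi: T = -D⁻¹(L+U), T[2,0] = -(0.9)/(-8.3) = +0.1084; T[2,2] = 0.
  T[0,:] = [+0.0000 +0.1505 +0.3548 -0.4086]
  T[1,:] = [-0.3913 +0.0000 -0.6087 +0.3043]
  T[2,:] = [+0.1084 +0.3855 +0.0000 +0.4217]
  T[3,:] = [-0.7500 +0.1250 +0.7083 +0.0000]
|roots of det(T-λI)|: 0.8690, 0.6548, 0.4762, 0.4762.
ρ(T) = max|λ| = 0.8690; 0.8690 < 1, so it converges for any x₀.

yes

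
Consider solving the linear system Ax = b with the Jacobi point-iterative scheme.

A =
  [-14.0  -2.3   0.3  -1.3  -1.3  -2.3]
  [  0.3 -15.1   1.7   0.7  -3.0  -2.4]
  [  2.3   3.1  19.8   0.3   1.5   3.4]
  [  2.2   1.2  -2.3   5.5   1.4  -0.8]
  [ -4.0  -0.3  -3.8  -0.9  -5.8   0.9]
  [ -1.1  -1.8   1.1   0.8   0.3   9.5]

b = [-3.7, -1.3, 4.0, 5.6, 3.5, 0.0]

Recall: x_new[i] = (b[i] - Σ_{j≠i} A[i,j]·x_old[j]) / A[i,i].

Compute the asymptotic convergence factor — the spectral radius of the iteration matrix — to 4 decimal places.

0.5426

Let D = diag(-14, -15.1, 19.8, 5.5, -5.8, 9.5); L, U the strict triangles.
Jacobi T = -D⁻¹(L+U): T[2,3] = -(0.3)/(19.8) = -0.0152; T[2,2] = 0.
  T[0,:] = [+0.0000, -0.1643, +0.0214, -0.0929, -0.0929, -0.1643]
  T[1,:] = [+0.0199, +0.0000, +0.1126, +0.0464, -0.1987, -0.1589]
  T[2,:] = [-0.1162, -0.1566, +0.0000, -0.0152, -0.0758, -0.1717]
  T[3,:] = [-0.4000, -0.2182, +0.4182, +0.0000, -0.2545, +0.1455]
  T[4,:] = [-0.6897, -0.0517, -0.6552, -0.1552, +0.0000, +0.1552]
  T[5,:] = [+0.1158, +0.1895, -0.1158, -0.0842, -0.0316, +0.0000]
eigenvalue magnitudes: 0.5426, 0.3857, 0.3857, 0.1540, 0.1259, 0.1259.
ρ = 0.5426; 0.5426 < 1: convergent.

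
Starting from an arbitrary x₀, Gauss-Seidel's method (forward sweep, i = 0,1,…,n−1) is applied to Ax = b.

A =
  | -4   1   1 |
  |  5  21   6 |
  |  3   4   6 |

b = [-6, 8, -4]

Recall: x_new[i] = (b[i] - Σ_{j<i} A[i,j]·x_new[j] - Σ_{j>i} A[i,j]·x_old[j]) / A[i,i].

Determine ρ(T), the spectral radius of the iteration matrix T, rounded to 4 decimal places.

Diagonal D = diag(-4, 21, 6); L, U strict lower/upper.
GS T = -(D+L)⁻¹U: row 0 first, T[0,1] = -(1)/(-4) = +0.2500; later rows by forward substitution.
  T[0,:] = [+0.0000, +0.2500, +0.2500]
  T[1,:] = [+0.0000, -0.0595, -0.3452]
  T[2,:] = [+0.0000, -0.0853, +0.1052]
moduli |λ_i(T)| = 0.2132, 0.1675, 0.0000.
ρ(T) = max|λ| = 0.2132; 0.2132 < 1 ⇒ converges.

0.2132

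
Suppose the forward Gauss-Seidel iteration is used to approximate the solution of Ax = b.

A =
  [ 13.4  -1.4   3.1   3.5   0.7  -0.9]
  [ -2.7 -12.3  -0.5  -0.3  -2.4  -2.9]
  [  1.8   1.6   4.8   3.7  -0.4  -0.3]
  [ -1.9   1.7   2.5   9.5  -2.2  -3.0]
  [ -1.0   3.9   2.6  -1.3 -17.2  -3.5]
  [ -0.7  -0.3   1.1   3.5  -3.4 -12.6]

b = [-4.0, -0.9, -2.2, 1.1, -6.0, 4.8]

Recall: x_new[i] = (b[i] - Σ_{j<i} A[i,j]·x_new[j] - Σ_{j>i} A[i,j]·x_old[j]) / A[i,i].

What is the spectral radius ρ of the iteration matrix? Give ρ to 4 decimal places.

A = D + L + U where D = diag(13.4, -12.3, 4.8, 9.5, -17.2, -12.6).
Gauss-Seidel: T = -(D+L)⁻¹U, row 0 first, T[0,5] = -(-0.9)/(13.4) = +0.0672; later rows by forward substitution.
  T[0,:] = [+0.0000 +0.1045 -0.2313 -0.2612 -0.0522 +0.0672]
  T[1,:] = [+0.0000 -0.0229 +0.0101 +0.0329 -0.1837 -0.2505]
  T[2,:] = [+0.0000 -0.0315 +0.0834 -0.6839 +0.1641 +0.1208]
  T[3,:] = [+0.0000 +0.0333 -0.0700 +0.1218 +0.2108 +0.3423]
  T[4,:] = [+0.0000 -0.0186 +0.0336 -0.0899 -0.0297 -0.2718]
  T[5,:] = [+0.0000 +0.0062 -0.0086 +0.0121 +0.0882 +0.1812]
|eigenvalues of T|: 0.2632, 0.1346, 0.1346, 0.1176, 0.0153, 0.0000.
ρ = 0.2632; 0.2632 < 1, so it converges for any x₀.

0.2632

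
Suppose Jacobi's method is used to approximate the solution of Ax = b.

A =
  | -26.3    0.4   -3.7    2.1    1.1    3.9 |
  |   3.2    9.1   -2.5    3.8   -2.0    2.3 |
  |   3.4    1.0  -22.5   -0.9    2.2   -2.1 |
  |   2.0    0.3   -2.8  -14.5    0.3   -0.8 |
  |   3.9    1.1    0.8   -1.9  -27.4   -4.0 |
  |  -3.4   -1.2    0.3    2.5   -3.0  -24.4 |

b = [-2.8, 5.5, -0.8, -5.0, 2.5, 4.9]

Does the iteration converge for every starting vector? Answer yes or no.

yes

Diagonal D = diag(-26.3, 9.1, -22.5, -14.5, -27.4, -24.4); L, U strict lower/upper.
T_J = -D⁻¹(L+U): T[5,2] = -(0.3)/(-24.4) = +0.0123; T[5,5] = 0.
  T[0,:] = [+0.0000 +0.0152 -0.1407 +0.0798 +0.0418 +0.1483]
  T[1,:] = [-0.3516 +0.0000 +0.2747 -0.4176 +0.2198 -0.2527]
  T[2,:] = [+0.1511 +0.0444 +0.0000 -0.0400 +0.0978 -0.0933]
  T[3,:] = [+0.1379 +0.0207 -0.1931 +0.0000 +0.0207 -0.0552]
  T[4,:] = [+0.1423 +0.0401 +0.0292 -0.0693 +0.0000 -0.1460]
  T[5,:] = [-0.1393 -0.0492 +0.0123 +0.1025 -0.1230 +0.0000]
|λ(T)| sorted: 0.2775, 0.1632, 0.1632, 0.1058, 0.1058, 0.0863.
ρ(T) = max|λ| = 0.2775; 0.2775 < 1: convergent.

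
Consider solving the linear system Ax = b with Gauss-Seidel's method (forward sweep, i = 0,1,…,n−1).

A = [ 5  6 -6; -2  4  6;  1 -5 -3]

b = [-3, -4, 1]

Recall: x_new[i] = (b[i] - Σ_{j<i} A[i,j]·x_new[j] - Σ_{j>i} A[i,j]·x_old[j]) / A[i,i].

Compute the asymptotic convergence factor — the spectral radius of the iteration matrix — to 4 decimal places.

Diagonal D = diag(5, 4, -3); L, U strict lower/upper.
Gauss-Seidel: T = -(D+L)⁻¹U, row 0 first, T[0,1] = -(6)/(5) = -1.2000; later rows by forward substitution.
  T[0,:] = [+0.0000 -1.2000 +1.2000]
  T[1,:] = [+0.0000 -0.6000 -0.9000]
  T[2,:] = [+0.0000 +0.6000 +1.9000]
|eigenvalues of T|: 1.6612, 0.3612, 0.0000.
ρ = 1.6612; 1.6612 > 1: divergent.

1.6612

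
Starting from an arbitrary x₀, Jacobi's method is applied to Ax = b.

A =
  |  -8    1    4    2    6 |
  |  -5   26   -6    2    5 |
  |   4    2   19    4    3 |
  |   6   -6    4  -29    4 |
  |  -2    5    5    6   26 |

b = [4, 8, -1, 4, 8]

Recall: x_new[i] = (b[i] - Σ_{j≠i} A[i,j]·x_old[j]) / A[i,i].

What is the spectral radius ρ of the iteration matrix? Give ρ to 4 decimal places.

A = D + L + U where D = diag(-8, 26, 19, -29, 26).
T_J = -D⁻¹(L+U): T[2,3] = -(4)/(19) = -0.2105; T[2,2] = 0.
  T[0,:] = [+0.0000, +0.1250, +0.5000, +0.2500, +0.7500]
  T[1,:] = [+0.1923, +0.0000, +0.2308, -0.0769, -0.1923]
  T[2,:] = [-0.2105, -0.1053, +0.0000, -0.2105, -0.1579]
  T[3,:] = [+0.2069, -0.2069, +0.1379, +0.0000, +0.1379]
  T[4,:] = [+0.0769, -0.1923, -0.1923, -0.2308, +0.0000]
|roots of det(T-λI)|: 0.5717, 0.4490, 0.4490, 0.3060, 0.1333.
ρ(T) = max|λ| = 0.5717; 0.5717 < 1, so it converges for any x₀.

0.5717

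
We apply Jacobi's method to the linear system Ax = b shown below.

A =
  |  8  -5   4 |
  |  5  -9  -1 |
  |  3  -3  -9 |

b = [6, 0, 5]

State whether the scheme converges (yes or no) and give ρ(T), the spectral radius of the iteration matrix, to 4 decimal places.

Split A = D + L + U, D = diag(8, -9, -9).
Jacobi T = -D⁻¹(L+U): T[0,2] = -(4)/(8) = -0.5000; T[0,0] = 0.
  T[0,:] = [+0.0000  +0.6250  -0.5000]
  T[1,:] = [+0.5556  +0.0000  -0.1111]
  T[2,:] = [+0.3333  -0.3333  +0.0000]
|roots of det(T-λI)|: 0.5807, 0.3458, 0.3458.
spectral radius ρ = 0.5807; 0.5807 < 1 ⇒ converges.

yes, ρ = 0.5807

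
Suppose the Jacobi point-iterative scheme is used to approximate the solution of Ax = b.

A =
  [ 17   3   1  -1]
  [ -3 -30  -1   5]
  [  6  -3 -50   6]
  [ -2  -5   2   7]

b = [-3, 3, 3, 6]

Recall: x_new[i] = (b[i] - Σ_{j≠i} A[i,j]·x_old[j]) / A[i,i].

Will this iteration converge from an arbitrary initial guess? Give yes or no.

yes

Let D = diag(17, -30, -50, 7); L, U the strict triangles.
T_J = -D⁻¹(L+U): T[1,0] = -(-3)/(-30) = -0.1000; T[1,1] = 0.
  T[0,:] = [+0.0000  -0.1765  -0.0588  +0.0588]
  T[1,:] = [-0.1000  +0.0000  -0.0333  +0.1667]
  T[2,:] = [+0.1200  -0.0600  +0.0000  +0.1200]
  T[3,:] = [+0.2857  +0.7143  -0.2857  +0.0000]
|eigenvalues of T|: 0.4138, 0.3054, 0.1547, 0.1547.
spectral radius ρ = 0.4138; 0.4138 < 1: convergent.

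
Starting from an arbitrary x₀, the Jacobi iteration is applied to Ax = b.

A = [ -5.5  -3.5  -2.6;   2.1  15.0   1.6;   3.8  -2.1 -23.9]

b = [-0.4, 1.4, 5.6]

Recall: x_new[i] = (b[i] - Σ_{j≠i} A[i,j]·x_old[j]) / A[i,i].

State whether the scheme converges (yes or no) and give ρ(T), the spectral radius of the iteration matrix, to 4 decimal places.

yes, ρ = 0.2154

Let D = diag(-5.5, 15, -23.9); L, U the strict triangles.
Jacobi T = -D⁻¹(L+U): T[0,1] = -(-3.5)/(-5.5) = -0.6364; T[0,0] = 0.
  T[0,:] = [+0.0000, -0.6364, -0.4727]
  T[1,:] = [-0.1400, +0.0000, -0.1067]
  T[2,:] = [+0.1590, -0.0879, +0.0000]
|eigenvalues of T|: 0.2154, 0.1520, 0.1520.
ρ(T) = max|λ| = 0.2154; 0.2154 < 1, so it converges for any x₀.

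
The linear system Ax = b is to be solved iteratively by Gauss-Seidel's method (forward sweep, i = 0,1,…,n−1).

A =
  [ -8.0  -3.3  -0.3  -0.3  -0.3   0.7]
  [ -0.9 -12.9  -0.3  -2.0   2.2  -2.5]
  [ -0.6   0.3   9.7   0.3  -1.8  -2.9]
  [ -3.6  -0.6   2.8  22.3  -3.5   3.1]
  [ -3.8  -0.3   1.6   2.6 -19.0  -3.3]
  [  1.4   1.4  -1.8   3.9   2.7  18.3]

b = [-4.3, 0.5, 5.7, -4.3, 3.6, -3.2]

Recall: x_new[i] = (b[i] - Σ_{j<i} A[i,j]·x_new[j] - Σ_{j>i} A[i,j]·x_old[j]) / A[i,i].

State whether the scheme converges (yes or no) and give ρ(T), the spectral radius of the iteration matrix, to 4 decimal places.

yes, ρ = 0.1686

Write A = D+L+U with D = diag(-8, -12.9, 9.7, 22.3, -19, 18.3).
GS T = -(D+L)⁻¹U: row 0 first, T[0,3] = -(-0.3)/(-8) = -0.0375; later rows by forward substitution.
  T[0,:] = [+0.0000  -0.4125  -0.0375  -0.0375  -0.0375  +0.0875]
  T[1,:] = [+0.0000  +0.0288  -0.0206  -0.1524  +0.1732  -0.1999]
  T[2,:] = [+0.0000  -0.0264  -0.0017  -0.0285  +0.1779  +0.3106]
  T[3,:] = [+0.0000  -0.0625  -0.0064  -0.0066  +0.1332  -0.1693]
  T[4,:] = [+0.0000  +0.0713  +0.0068  +0.0066  +0.0380  -0.1850]
  T[5,:] = [+0.0000  +0.0296  +0.0046  +0.0121  -0.0269  +0.1025]
|roots of det(T-λI)|: 0.1686, 0.1169, 0.1169, 0.1165, 0.0023, 0.0000.
spectral radius ρ = 0.1686; 0.1686 < 1: convergent.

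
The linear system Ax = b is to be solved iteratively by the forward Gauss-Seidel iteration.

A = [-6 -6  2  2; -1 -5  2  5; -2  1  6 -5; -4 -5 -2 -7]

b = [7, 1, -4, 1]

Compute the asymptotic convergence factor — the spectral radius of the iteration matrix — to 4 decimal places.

Split A = D + L + U, D = diag(-6, -5, 6, -7).
GS T = -(D+L)⁻¹U: row 0 first, T[0,2] = -(2)/(-6) = +0.3333; later rows by forward substitution.
  T[0,:] = [+0.0000 -1.0000 +0.3333 +0.3333]
  T[1,:] = [+0.0000 +0.2000 +0.3333 +0.9333]
  T[2,:] = [+0.0000 -0.3667 +0.0556 +0.7889]
  T[3,:] = [+0.0000 +0.5333 -0.4444 -1.0825]
|λ(T)| sorted: 0.9173, 0.5031, 0.4128, 0.0000.
ρ(T) = max|λ| = 0.9173; 0.9173 < 1: convergent.

0.9173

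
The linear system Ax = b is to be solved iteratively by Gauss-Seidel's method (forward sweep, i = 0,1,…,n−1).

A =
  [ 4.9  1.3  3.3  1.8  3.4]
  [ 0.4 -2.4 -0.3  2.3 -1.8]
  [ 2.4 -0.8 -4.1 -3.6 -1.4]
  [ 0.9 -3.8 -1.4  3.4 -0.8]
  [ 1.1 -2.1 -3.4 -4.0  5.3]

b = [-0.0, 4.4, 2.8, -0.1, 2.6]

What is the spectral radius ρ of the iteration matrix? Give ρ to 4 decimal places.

A = D + L + U where D = diag(4.9, -2.4, -4.1, 3.4, 5.3).
T_GS = -(D+L)⁻¹U: row 0 first, T[0,1] = -(1.3)/(4.9) = -0.2653; later rows by forward substitution.
  T[0,:] = [+0.0000  -0.2653  -0.6735  -0.3673  -0.6939]
  T[1,:] = [+0.0000  -0.0442  -0.2372  +0.8971  -0.8656]
  T[2,:] = [+0.0000  -0.1467  -0.3479  -1.2681  -0.5787]
  T[3,:] = [+0.0000  -0.0396  -0.2302  +0.5777  -0.7868]
  T[4,:] = [+0.0000  -0.0864  -0.3511  +0.0542  -1.1641]
|roots of det(T-λI)|: 1.5477, 0.6784, 0.0948, 0.0143, 0.0000.
ρ = 1.5477; 1.5477 > 1: divergent.

1.5477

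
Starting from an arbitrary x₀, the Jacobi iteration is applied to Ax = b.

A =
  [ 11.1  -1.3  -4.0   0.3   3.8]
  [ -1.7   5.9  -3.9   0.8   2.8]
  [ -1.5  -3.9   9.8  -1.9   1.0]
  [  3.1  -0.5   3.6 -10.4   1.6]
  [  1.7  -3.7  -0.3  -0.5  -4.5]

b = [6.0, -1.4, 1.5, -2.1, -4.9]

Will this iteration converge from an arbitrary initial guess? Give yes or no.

yes

Split A = D + L + U, D = diag(11.1, 5.9, 9.8, -10.4, -4.5).
T_J = -D⁻¹(L+U): T[2,1] = -(-3.9)/(9.8) = +0.3980; T[2,2] = 0.
  T[0,:] = [+0.0000 +0.1171 +0.3604 -0.0270 -0.3423]
  T[1,:] = [+0.2881 +0.0000 +0.6610 -0.1356 -0.4746]
  T[2,:] = [+0.1531 +0.3980 +0.0000 +0.1939 -0.1020]
  T[3,:] = [+0.2981 -0.0481 +0.3462 +0.0000 +0.1538]
  T[4,:] = [+0.3778 -0.8222 -0.0667 -0.1111 +0.0000]
|roots of det(T-λI)|: 0.9271, 0.6228, 0.2695, 0.2695, 0.1543.
ρ(T) = max|λ| = 0.9271; 0.9271 < 1 ⇒ converges.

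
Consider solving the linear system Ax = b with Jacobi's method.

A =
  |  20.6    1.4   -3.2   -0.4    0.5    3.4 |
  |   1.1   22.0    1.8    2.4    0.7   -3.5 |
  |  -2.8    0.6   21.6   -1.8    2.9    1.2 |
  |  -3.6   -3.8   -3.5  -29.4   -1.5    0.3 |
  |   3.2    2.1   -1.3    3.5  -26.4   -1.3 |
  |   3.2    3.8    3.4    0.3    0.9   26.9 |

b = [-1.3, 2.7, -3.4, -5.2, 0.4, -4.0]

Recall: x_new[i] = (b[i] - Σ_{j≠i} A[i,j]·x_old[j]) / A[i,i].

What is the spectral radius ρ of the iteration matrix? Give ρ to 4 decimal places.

0.2093

Write A = D+L+U with D = diag(20.6, 22, 21.6, -29.4, -26.4, 26.9).
T_J = -D⁻¹(L+U): T[3,0] = -(-3.6)/(-29.4) = -0.1224; T[3,3] = 0.
  T[0,:] = [+0.0000, -0.0680, +0.1553, +0.0194, -0.0243, -0.1650]
  T[1,:] = [-0.0500, +0.0000, -0.0818, -0.1091, -0.0318, +0.1591]
  T[2,:] = [+0.1296, -0.0278, +0.0000, +0.0833, -0.1343, -0.0556]
  T[3,:] = [-0.1224, -0.1293, -0.1190, +0.0000, -0.0510, +0.0102]
  T[4,:] = [+0.1212, +0.0795, -0.0492, +0.1326, +0.0000, -0.0492]
  T[5,:] = [-0.1190, -0.1413, -0.1264, -0.0112, -0.0335, +0.0000]
moduli |λ_i(T)| = 0.2093, 0.1547, 0.1547, 0.0502, 0.0502, 0.0382.
spectral radius ρ = 0.2093; 0.2093 < 1 ⇒ converges.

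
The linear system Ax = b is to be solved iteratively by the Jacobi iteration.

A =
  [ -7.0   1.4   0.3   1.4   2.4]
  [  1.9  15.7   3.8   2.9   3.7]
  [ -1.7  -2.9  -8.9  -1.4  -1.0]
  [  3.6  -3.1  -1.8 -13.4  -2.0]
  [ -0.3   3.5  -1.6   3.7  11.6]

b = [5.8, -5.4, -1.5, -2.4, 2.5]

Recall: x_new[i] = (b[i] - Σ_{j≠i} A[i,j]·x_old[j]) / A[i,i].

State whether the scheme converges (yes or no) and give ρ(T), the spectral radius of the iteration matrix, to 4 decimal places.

Let D = diag(-7, 15.7, -8.9, -13.4, 11.6); L, U the strict triangles.
Jacobi T = -D⁻¹(L+U): T[4,0] = -(-0.3)/(11.6) = +0.0259; T[4,4] = 0.
  T[0,:] = [+0.0000 +0.2000 +0.0429 +0.2000 +0.3429]
  T[1,:] = [-0.1210 +0.0000 -0.2420 -0.1847 -0.2357]
  T[2,:] = [-0.1910 -0.3258 +0.0000 -0.1573 -0.1124]
  T[3,:] = [+0.2687 -0.2313 -0.1343 +0.0000 -0.1493]
  T[4,:] = [+0.0259 -0.3017 +0.1379 -0.3190 +0.0000]
eigenvalue magnitudes: 0.5877, 0.3482, 0.2687, 0.2687, 0.1977.
spectral radius ρ = 0.5877; 0.5877 < 1, so it converges for any x₀.

yes, ρ = 0.5877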